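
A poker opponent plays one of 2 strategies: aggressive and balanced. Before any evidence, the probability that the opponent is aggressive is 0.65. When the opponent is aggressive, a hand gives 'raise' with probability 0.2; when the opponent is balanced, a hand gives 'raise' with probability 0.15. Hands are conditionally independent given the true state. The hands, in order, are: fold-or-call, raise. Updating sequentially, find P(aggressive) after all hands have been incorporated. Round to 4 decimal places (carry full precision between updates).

0.6997

Each posterior becomes the prior for the next update.
After 'fold-or-call': P(aggressive) = 0.8·0.6500 / (0.8·0.6500 + 0.85·0.3500) ≈ 0.6361
After 'raise': P(aggressive) = 0.2·0.6361 / (0.2·0.6361 + 0.15·0.3639) ≈ 0.6997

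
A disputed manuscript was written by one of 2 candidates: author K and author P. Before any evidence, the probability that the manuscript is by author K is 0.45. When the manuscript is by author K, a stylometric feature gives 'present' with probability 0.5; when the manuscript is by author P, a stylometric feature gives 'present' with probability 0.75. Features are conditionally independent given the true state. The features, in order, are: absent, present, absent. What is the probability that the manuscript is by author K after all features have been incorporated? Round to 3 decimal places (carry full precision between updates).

0.686

After 'absent': P(author K) = 0.5·0.4500 / (0.5·0.4500 + 0.25·0.5500) ≈ 0.6207
After 'present': P(author K) = 0.5·0.6207 / (0.5·0.6207 + 0.75·0.3793) ≈ 0.5217
After 'absent': P(author K) = 0.5·0.5217 / (0.5·0.5217 + 0.25·0.4783) ≈ 0.6857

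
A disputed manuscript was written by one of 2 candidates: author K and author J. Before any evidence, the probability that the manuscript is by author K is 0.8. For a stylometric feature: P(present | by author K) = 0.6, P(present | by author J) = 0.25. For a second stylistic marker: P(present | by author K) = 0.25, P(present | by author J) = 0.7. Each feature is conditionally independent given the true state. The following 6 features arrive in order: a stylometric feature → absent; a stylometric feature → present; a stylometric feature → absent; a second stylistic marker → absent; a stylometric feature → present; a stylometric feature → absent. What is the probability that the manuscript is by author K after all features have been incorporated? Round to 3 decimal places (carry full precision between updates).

0.897

After a stylometric feature='absent': P(author K) = 0.4·0.8000 / (0.4·0.8000 + 0.75·0.2000) ≈ 0.6809
After a stylometric feature='present': P(author K) = 0.6·0.6809 / (0.6·0.6809 + 0.25·0.3191) ≈ 0.8366
After a stylometric feature='absent': P(author K) = 0.4·0.8366 / (0.4·0.8366 + 0.75·0.1634) ≈ 0.7320
After a second stylistic marker='absent': P(author K) = 0.75·0.7320 / (0.75·0.7320 + 0.3·0.2680) ≈ 0.8722
After a stylometric feature='present': P(author K) = 0.6·0.8722 / (0.6·0.8722 + 0.25·0.1278) ≈ 0.9425
After a stylometric feature='absent': P(author K) = 0.4·0.9425 / (0.4·0.9425 + 0.75·0.0575) ≈ 0.8973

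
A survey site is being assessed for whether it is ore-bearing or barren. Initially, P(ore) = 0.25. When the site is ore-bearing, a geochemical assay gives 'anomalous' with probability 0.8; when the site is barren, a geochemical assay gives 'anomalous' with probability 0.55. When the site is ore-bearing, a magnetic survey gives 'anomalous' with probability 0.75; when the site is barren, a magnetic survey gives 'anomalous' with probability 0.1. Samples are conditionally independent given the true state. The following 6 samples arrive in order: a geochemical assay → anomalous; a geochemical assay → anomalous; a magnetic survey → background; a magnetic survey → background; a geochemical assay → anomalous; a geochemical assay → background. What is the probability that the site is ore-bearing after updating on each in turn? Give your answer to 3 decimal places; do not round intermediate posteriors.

After a geochemical assay='anomalous': P(ore) = 0.8·0.2500 / (0.8·0.2500 + 0.55·0.7500) ≈ 0.3265
After a geochemical assay='anomalous': P(ore) = 0.8·0.3265 / (0.8·0.3265 + 0.55·0.6735) ≈ 0.4136
After a magnetic survey='background': P(ore) = 0.25·0.4136 / (0.25·0.4136 + 0.9·0.5864) ≈ 0.1638
After a magnetic survey='background': P(ore) = 0.25·0.1638 / (0.25·0.1638 + 0.9·0.8362) ≈ 0.0516
After a geochemical assay='anomalous': P(ore) = 0.8·0.0516 / (0.8·0.0516 + 0.55·0.9484) ≈ 0.0733
After a geochemical assay='background': P(ore) = 0.2·0.0733 / (0.2·0.0733 + 0.45·0.9267) ≈ 0.0340

0.034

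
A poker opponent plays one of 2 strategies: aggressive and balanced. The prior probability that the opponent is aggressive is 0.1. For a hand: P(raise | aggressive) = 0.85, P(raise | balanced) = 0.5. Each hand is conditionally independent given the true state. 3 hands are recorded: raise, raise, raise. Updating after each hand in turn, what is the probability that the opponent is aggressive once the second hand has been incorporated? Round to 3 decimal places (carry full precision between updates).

After 'raise': P(aggressive) = 0.85·0.1000 / (0.85·0.1000 + 0.5·0.9000) ≈ 0.1589
After 'raise': P(aggressive) = 0.85·0.1589 / (0.85·0.1589 + 0.5·0.8411) ≈ 0.2431

0.243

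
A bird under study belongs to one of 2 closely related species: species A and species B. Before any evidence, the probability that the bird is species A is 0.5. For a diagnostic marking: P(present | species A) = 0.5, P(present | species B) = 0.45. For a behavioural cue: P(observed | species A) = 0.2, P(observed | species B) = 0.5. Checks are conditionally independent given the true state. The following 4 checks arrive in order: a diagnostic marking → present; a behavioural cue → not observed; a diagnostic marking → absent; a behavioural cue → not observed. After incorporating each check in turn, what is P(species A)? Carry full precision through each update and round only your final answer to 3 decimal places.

0.721

After a diagnostic marking='present': P(species A) = 0.5·0.5000 / (0.5·0.5000 + 0.45·0.5000) ≈ 0.5263
After a behavioural cue='not observed': P(species A) = 0.8·0.5263 / (0.8·0.5263 + 0.5·0.4737) ≈ 0.6400
After a diagnostic marking='absent': P(species A) = 0.5·0.6400 / (0.5·0.6400 + 0.55·0.3600) ≈ 0.6178
After a behavioural cue='not observed': P(species A) = 0.8·0.6178 / (0.8·0.6178 + 0.5·0.3822) ≈ 0.7211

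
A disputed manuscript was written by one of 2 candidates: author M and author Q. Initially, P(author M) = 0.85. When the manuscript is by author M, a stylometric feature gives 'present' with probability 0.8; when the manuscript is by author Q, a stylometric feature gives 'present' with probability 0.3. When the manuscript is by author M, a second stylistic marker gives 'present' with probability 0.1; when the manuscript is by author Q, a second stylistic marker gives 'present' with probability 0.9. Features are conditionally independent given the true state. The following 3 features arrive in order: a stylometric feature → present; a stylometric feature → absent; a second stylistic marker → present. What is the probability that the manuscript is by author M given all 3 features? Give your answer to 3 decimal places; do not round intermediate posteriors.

After a stylometric feature='present': P(author M) = 0.8·0.8500 / (0.8·0.8500 + 0.3·0.1500) ≈ 0.9379
After a stylometric feature='absent': P(author M) = 0.2·0.9379 / (0.2·0.9379 + 0.7·0.0621) ≈ 0.8119
After a second stylistic marker='present': P(author M) = 0.1·0.8119 / (0.1·0.8119 + 0.9·0.1881) ≈ 0.3242

0.324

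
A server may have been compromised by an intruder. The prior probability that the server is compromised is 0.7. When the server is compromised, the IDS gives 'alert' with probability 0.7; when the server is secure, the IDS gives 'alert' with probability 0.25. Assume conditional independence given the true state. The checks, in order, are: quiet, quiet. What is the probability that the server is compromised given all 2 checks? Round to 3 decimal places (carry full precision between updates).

0.272

After 'quiet': P(compromised) = 0.3·0.7000 / (0.3·0.7000 + 0.75·0.3000) ≈ 0.4828
After 'quiet': P(compromised) = 0.3·0.4828 / (0.3·0.4828 + 0.75·0.5172) ≈ 0.2718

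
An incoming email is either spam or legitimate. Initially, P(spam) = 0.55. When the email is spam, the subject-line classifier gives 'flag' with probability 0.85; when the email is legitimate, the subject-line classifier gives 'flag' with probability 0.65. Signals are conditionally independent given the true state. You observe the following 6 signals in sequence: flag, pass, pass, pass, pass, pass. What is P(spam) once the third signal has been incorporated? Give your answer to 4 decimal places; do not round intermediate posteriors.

0.2269

Each posterior becomes the prior for the next update.
After 'flag': P(spam) = 0.85·0.5500 / (0.85·0.5500 + 0.65·0.4500) ≈ 0.6151
After 'pass': P(spam) = 0.15·0.6151 / (0.15·0.6151 + 0.35·0.3849) ≈ 0.4065
After 'pass': P(spam) = 0.15·0.4065 / (0.15·0.4065 + 0.35·0.5935) ≈ 0.2269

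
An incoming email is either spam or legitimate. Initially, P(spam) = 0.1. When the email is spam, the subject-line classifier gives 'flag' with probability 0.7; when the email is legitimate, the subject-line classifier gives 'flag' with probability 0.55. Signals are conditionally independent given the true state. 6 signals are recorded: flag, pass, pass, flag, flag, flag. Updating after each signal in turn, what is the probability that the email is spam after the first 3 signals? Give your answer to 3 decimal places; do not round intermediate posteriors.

0.059

After 'flag': P(spam) = 0.7·0.1000 / (0.7·0.1000 + 0.55·0.9000) ≈ 0.1239
After 'pass': P(spam) = 0.3·0.1239 / (0.3·0.1239 + 0.45·0.8761) ≈ 0.0862
After 'pass': P(spam) = 0.3·0.0862 / (0.3·0.0862 + 0.45·0.9138) ≈ 0.0591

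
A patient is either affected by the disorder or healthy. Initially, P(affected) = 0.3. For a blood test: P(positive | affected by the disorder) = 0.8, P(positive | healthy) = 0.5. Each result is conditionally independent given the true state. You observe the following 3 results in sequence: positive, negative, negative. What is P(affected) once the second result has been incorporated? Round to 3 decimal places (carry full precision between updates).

0.215

After 'positive': P(affected) = 0.8·0.3000 / (0.8·0.3000 + 0.5·0.7000) ≈ 0.4068
After 'negative': P(affected) = 0.2·0.4068 / (0.2·0.4068 + 0.5·0.5932) ≈ 0.2152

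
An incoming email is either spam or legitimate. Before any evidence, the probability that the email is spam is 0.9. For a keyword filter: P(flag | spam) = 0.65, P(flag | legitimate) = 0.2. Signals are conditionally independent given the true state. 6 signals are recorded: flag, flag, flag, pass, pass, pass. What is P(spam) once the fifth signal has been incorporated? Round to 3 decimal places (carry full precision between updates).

After 'flag': P(spam) = 0.65·0.9000 / (0.65·0.9000 + 0.2·0.1000) ≈ 0.9669
After 'flag': P(spam) = 0.65·0.9669 / (0.65·0.9669 + 0.2·0.0331) ≈ 0.9896
After 'flag': P(spam) = 0.65·0.9896 / (0.65·0.9896 + 0.2·0.0104) ≈ 0.9968
After 'pass': P(spam) = 0.35·0.9968 / (0.35·0.9968 + 0.8·0.0032) ≈ 0.9927
After 'pass': P(spam) = 0.35·0.9927 / (0.35·0.9927 + 0.8·0.0073) ≈ 0.9834

0.983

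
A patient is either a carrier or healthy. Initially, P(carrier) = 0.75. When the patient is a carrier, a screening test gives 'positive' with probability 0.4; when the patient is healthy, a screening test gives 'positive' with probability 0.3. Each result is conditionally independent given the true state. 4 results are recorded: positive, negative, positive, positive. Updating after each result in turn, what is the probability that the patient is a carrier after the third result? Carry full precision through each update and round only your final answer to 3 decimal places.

After 'positive': P(carrier) = 0.4·0.7500 / (0.4·0.7500 + 0.3·0.2500) ≈ 0.8000
After 'negative': P(carrier) = 0.6·0.8000 / (0.6·0.8000 + 0.7·0.2000) ≈ 0.7742
After 'positive': P(carrier) = 0.4·0.7742 / (0.4·0.7742 + 0.3·0.2258) ≈ 0.8205

0.821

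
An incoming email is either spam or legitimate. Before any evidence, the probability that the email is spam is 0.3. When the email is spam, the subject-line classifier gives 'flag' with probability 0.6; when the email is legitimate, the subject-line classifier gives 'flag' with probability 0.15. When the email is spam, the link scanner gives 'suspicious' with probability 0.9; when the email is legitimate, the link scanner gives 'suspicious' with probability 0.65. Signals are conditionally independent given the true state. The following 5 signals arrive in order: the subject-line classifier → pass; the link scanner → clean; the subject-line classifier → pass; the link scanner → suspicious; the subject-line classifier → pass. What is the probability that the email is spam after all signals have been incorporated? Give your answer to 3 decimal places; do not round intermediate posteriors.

0.017

After the subject-line classifier='pass': P(spam) = 0.4·0.3000 / (0.4·0.3000 + 0.85·0.7000) ≈ 0.1678
After the link scanner='clean': P(spam) = 0.1·0.1678 / (0.1·0.1678 + 0.35·0.8322) ≈ 0.0545
After the subject-line classifier='pass': P(spam) = 0.4·0.0545 / (0.4·0.0545 + 0.85·0.9455) ≈ 0.0264
After the link scanner='suspicious': P(spam) = 0.9·0.0264 / (0.9·0.0264 + 0.65·0.9736) ≈ 0.0362
After the subject-line classifier='pass': P(spam) = 0.4·0.0362 / (0.4·0.0362 + 0.85·0.9638) ≈ 0.0174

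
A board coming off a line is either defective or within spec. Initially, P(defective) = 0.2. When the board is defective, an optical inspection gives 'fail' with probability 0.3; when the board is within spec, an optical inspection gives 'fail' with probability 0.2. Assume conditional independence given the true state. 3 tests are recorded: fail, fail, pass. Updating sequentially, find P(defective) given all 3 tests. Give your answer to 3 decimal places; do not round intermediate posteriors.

Apply Bayes' rule sequentially, carrying P(defective) forward.
After 'fail': P(defective) = 0.3·0.2000 / (0.3·0.2000 + 0.2·0.8000) ≈ 0.2727
After 'fail': P(defective) = 0.3·0.2727 / (0.3·0.2727 + 0.2·0.7273) ≈ 0.3600
After 'pass': P(defective) = 0.7·0.3600 / (0.7·0.3600 + 0.8·0.6400) ≈ 0.3298

0.330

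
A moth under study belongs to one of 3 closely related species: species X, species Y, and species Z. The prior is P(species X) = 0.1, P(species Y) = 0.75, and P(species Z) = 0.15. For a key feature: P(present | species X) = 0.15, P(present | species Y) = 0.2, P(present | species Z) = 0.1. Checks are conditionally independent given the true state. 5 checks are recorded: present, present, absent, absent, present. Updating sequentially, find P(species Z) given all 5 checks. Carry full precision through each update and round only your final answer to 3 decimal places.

0.029

Apply Bayes' rule sequentially, carrying P(species Z) forward.
After 'present': normaliser = 0.15·0.1000 + 0.2·0.7500 + 0.1·0.1500; P(species X) ≈ 0.0833, P(species Y) ≈ 0.8333, P(species Z) ≈ 0.0833
After 'present': normaliser = 0.15·0.0833 + 0.2·0.8333 + 0.1·0.0833; P(species X) ≈ 0.0667, P(species Y) ≈ 0.8889, P(species Z) ≈ 0.0444
After 'absent': normaliser = 0.85·0.0667 + 0.8·0.8889 + 0.9·0.0444; P(species X) ≈ 0.0702, P(species Y) ≈ 0.8803, P(species Z) ≈ 0.0495
After 'absent': normaliser = 0.85·0.0702 + 0.8·0.8803 + 0.9·0.0495; P(species X) ≈ 0.0738, P(species Y) ≈ 0.8711, P(species Z) ≈ 0.0551
After 'present': normaliser = 0.15·0.0738 + 0.2·0.8711 + 0.1·0.0551; P(species X) ≈ 0.0580, P(species Y) ≈ 0.9131, P(species Z) ≈ 0.0289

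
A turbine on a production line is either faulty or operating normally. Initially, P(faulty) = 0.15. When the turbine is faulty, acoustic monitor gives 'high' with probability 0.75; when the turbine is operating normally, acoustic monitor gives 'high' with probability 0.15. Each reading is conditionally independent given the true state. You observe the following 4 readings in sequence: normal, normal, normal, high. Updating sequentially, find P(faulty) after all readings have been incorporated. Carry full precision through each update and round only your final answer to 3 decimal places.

Apply Bayes' rule sequentially, carrying P(faulty) forward.
After 'normal': P(faulty) = 0.25·0.1500 / (0.25·0.1500 + 0.85·0.8500) ≈ 0.0493
After 'normal': P(faulty) = 0.25·0.0493 / (0.25·0.0493 + 0.85·0.9507) ≈ 0.0150
After 'normal': P(faulty) = 0.25·0.0150 / (0.25·0.0150 + 0.85·0.9850) ≈ 0.0045
After 'high': P(faulty) = 0.75·0.0045 / (0.75·0.0045 + 0.15·0.9955) ≈ 0.0220

0.022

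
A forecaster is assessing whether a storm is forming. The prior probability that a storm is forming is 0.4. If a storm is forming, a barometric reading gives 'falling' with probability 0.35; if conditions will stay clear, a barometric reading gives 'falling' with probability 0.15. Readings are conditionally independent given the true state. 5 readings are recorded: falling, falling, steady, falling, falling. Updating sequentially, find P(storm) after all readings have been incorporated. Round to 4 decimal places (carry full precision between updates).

0.9379

Each posterior becomes the prior for the next update.
After 'falling': P(storm) = 0.35·0.4000 / (0.35·0.4000 + 0.15·0.6000) ≈ 0.6087
After 'falling': P(storm) = 0.35·0.6087 / (0.35·0.6087 + 0.15·0.3913) ≈ 0.7840
After 'steady': P(storm) = 0.65·0.7840 / (0.65·0.7840 + 0.85·0.2160) ≈ 0.7351
After 'falling': P(storm) = 0.35·0.7351 / (0.35·0.7351 + 0.15·0.2649) ≈ 0.8662
After 'falling': P(storm) = 0.35·0.8662 / (0.35·0.8662 + 0.15·0.1338) ≈ 0.9379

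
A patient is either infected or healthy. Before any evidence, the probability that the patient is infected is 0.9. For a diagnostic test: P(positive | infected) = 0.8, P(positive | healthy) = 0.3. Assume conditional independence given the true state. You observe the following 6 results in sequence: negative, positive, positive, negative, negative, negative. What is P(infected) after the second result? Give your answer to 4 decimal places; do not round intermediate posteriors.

0.8727

Each posterior becomes the prior for the next update.
After 'negative': P(infected) = 0.2·0.9000 / (0.2·0.9000 + 0.7·0.1000) ≈ 0.7200
After 'positive': P(infected) = 0.8·0.7200 / (0.8·0.7200 + 0.3·0.2800) ≈ 0.8727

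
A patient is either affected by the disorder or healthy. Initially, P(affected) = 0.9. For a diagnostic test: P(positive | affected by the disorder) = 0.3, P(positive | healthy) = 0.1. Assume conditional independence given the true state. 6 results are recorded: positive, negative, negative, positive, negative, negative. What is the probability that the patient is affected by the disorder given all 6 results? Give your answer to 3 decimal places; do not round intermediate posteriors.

After 'positive': P(affected) = 0.3·0.9000 / (0.3·0.9000 + 0.1·0.1000) ≈ 0.9643
After 'negative': P(affected) = 0.7·0.9643 / (0.7·0.9643 + 0.9·0.0357) ≈ 0.9545
After 'negative': P(affected) = 0.7·0.9545 / (0.7·0.9545 + 0.9·0.0455) ≈ 0.9423
After 'positive': P(affected) = 0.3·0.9423 / (0.3·0.9423 + 0.1·0.0577) ≈ 0.9800
After 'negative': P(affected) = 0.7·0.9800 / (0.7·0.9800 + 0.9·0.0200) ≈ 0.9744
After 'negative': P(affected) = 0.7·0.9744 / (0.7·0.9744 + 0.9·0.0256) ≈ 0.9674

0.967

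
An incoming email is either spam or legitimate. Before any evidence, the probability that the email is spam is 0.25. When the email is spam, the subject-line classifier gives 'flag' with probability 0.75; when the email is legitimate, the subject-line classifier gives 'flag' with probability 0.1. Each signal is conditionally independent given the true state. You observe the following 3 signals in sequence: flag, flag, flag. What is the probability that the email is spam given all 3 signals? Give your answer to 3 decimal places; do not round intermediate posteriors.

Each posterior becomes the prior for the next update.
After 'flag': P(spam) = 0.75·0.2500 / (0.75·0.2500 + 0.1·0.7500) ≈ 0.7143
After 'flag': P(spam) = 0.75·0.7143 / (0.75·0.7143 + 0.1·0.2857) ≈ 0.9494
After 'flag': P(spam) = 0.75·0.9494 / (0.75·0.9494 + 0.1·0.0506) ≈ 0.9929

0.993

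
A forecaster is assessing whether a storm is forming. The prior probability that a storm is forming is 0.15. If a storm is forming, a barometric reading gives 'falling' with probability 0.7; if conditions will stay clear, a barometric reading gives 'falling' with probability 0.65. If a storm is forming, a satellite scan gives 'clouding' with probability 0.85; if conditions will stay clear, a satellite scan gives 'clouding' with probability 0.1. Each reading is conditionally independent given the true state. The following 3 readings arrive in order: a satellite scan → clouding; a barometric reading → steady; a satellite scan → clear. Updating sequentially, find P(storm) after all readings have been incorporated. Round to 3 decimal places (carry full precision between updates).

After a satellite scan='clouding': P(storm) = 0.85·0.1500 / (0.85·0.1500 + 0.1·0.8500) ≈ 0.6000
After a barometric reading='steady': P(storm) = 0.3·0.6000 / (0.3·0.6000 + 0.35·0.4000) ≈ 0.5625
After a satellite scan='clear': P(storm) = 0.15·0.5625 / (0.15·0.5625 + 0.9·0.4375) ≈ 0.1765

0.176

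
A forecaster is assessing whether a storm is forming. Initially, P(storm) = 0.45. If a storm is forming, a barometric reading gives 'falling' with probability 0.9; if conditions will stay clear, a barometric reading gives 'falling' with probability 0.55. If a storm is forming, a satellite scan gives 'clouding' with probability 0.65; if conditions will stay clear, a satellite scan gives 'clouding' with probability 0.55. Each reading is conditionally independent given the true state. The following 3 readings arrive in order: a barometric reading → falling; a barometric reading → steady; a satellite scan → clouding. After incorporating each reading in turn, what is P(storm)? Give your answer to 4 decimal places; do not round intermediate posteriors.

After a barometric reading='falling': P(storm) = 0.9·0.4500 / (0.9·0.4500 + 0.55·0.5500) ≈ 0.5724
After a barometric reading='steady': P(storm) = 0.1·0.5724 / (0.1·0.5724 + 0.45·0.4276) ≈ 0.2293
After a satellite scan='clouding': P(storm) = 0.65·0.2293 / (0.65·0.2293 + 0.55·0.7707) ≈ 0.2601

0.2601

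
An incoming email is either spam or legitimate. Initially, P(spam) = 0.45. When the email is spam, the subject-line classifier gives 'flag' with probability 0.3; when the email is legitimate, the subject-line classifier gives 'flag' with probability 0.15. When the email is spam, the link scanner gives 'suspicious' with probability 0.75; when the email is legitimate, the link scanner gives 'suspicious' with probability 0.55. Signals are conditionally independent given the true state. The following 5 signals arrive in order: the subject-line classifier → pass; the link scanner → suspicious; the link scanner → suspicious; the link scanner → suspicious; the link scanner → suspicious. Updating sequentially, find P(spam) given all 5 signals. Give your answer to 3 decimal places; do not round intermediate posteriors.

After the subject-line classifier='pass': P(spam) = 0.7·0.4500 / (0.7·0.4500 + 0.85·0.5500) ≈ 0.4026
After the link scanner='suspicious': P(spam) = 0.75·0.4026 / (0.75·0.4026 + 0.55·0.5974) ≈ 0.4788
After the link scanner='suspicious': P(spam) = 0.75·0.4788 / (0.75·0.4788 + 0.55·0.5212) ≈ 0.5561
After the link scanner='suspicious': P(spam) = 0.75·0.5561 / (0.75·0.5561 + 0.55·0.4439) ≈ 0.6308
After the link scanner='suspicious': P(spam) = 0.75·0.6308 / (0.75·0.6308 + 0.55·0.3692) ≈ 0.6997

0.700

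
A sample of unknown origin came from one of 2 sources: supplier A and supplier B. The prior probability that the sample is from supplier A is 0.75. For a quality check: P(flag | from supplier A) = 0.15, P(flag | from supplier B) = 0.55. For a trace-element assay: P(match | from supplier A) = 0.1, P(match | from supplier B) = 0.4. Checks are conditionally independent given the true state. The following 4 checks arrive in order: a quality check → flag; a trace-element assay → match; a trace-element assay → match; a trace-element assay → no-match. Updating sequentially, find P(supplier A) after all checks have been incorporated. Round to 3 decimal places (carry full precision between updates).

After a quality check='flag': P(supplier A) = 0.15·0.7500 / (0.15·0.7500 + 0.55·0.2500) ≈ 0.4500
After a trace-element assay='match': P(supplier A) = 0.1·0.4500 / (0.1·0.4500 + 0.4·0.5500) ≈ 0.1698
After a trace-element assay='match': P(supplier A) = 0.1·0.1698 / (0.1·0.1698 + 0.4·0.8302) ≈ 0.0486
After a trace-element assay='no-match': P(supplier A) = 0.9·0.0486 / (0.9·0.0486 + 0.6·0.9514) ≈ 0.0712

0.071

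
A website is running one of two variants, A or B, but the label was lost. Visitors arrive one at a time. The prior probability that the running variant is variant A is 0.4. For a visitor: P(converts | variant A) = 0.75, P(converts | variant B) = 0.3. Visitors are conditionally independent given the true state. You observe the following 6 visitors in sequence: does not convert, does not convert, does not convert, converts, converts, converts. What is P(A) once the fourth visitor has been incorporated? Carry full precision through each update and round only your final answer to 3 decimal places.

0.071

After 'does not convert': P(A) = 0.25·0.4000 / (0.25·0.4000 + 0.7·0.6000) ≈ 0.1923
After 'does not convert': P(A) = 0.25·0.1923 / (0.25·0.1923 + 0.7·0.8077) ≈ 0.0784
After 'does not convert': P(A) = 0.25·0.0784 / (0.25·0.0784 + 0.7·0.9216) ≈ 0.0295
After 'converts': P(A) = 0.75·0.0295 / (0.75·0.0295 + 0.3·0.9705) ≈ 0.0706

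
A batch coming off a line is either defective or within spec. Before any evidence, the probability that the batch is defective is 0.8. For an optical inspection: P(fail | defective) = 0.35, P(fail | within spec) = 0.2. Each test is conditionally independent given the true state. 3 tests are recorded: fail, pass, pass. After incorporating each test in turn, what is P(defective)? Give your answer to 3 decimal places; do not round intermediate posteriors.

0.822

After 'fail': P(defective) = 0.35·0.8000 / (0.35·0.8000 + 0.2·0.2000) ≈ 0.8750
After 'pass': P(defective) = 0.65·0.8750 / (0.65·0.8750 + 0.8·0.1250) ≈ 0.8505
After 'pass': P(defective) = 0.65·0.8505 / (0.65·0.8505 + 0.8·0.1495) ≈ 0.8221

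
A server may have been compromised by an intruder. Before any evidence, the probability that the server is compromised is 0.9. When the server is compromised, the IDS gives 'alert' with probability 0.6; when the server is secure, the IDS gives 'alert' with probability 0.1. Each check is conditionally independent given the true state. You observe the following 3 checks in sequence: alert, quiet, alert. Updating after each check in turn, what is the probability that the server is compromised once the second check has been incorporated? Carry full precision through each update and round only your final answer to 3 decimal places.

After 'alert': P(compromised) = 0.6·0.9000 / (0.6·0.9000 + 0.1·0.1000) ≈ 0.9818
After 'quiet': P(compromised) = 0.4·0.9818 / (0.4·0.9818 + 0.9·0.0182) ≈ 0.9600

0.960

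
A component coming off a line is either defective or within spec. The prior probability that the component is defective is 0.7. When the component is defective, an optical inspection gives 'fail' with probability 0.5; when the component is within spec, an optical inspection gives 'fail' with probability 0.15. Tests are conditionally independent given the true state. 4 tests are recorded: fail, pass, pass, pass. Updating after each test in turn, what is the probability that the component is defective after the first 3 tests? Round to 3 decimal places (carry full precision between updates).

0.729

Apply Bayes' rule sequentially, carrying P(defective) forward.
After 'fail': P(defective) = 0.5·0.7000 / (0.5·0.7000 + 0.15·0.3000) ≈ 0.8861
After 'pass': P(defective) = 0.5·0.8861 / (0.5·0.8861 + 0.85·0.1139) ≈ 0.8206
After 'pass': P(defective) = 0.5·0.8206 / (0.5·0.8206 + 0.85·0.1794) ≈ 0.7291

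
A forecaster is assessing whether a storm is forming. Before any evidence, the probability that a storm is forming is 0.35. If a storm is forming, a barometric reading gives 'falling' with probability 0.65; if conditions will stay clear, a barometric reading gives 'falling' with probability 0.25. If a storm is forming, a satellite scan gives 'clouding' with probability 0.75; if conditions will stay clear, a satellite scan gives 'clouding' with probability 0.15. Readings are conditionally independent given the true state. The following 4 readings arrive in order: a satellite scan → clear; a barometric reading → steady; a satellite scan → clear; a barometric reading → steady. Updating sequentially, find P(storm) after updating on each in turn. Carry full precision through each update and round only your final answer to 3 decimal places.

After a satellite scan='clear': P(storm) = 0.25·0.3500 / (0.25·0.3500 + 0.85·0.6500) ≈ 0.1367
After a barometric reading='steady': P(storm) = 0.35·0.1367 / (0.35·0.1367 + 0.75·0.8633) ≈ 0.0688
After a satellite scan='clear': P(storm) = 0.25·0.0688 / (0.25·0.0688 + 0.85·0.9312) ≈ 0.0213
After a barometric reading='steady': P(storm) = 0.35·0.0213 / (0.35·0.0213 + 0.75·0.9787) ≈ 0.0100

0.010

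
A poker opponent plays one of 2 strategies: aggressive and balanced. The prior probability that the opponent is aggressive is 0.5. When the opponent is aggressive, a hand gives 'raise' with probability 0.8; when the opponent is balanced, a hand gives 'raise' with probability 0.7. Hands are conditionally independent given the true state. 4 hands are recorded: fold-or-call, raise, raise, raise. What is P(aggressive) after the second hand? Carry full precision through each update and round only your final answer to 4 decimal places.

After 'fold-or-call': P(aggressive) = 0.2·0.5000 / (0.2·0.5000 + 0.3·0.5000) ≈ 0.4000
After 'raise': P(aggressive) = 0.8·0.4000 / (0.8·0.4000 + 0.7·0.6000) ≈ 0.4324

0.4324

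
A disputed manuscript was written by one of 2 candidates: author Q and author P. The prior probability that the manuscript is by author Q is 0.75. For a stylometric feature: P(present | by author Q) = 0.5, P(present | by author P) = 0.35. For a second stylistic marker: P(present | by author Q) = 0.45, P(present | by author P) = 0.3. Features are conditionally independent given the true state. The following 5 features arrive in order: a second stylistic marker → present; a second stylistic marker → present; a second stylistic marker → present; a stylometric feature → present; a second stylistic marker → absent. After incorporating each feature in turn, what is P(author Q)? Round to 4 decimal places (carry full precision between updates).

0.9191

Apply Bayes' rule sequentially, carrying P(author Q) forward.
After a second stylistic marker='present': P(author Q) = 0.45·0.7500 / (0.45·0.7500 + 0.3·0.2500) ≈ 0.8182
After a second stylistic marker='present': P(author Q) = 0.45·0.8182 / (0.45·0.8182 + 0.3·0.1818) ≈ 0.8710
After a second stylistic marker='present': P(author Q) = 0.45·0.8710 / (0.45·0.8710 + 0.3·0.1290) ≈ 0.9101
After a stylometric feature='present': P(author Q) = 0.5·0.9101 / (0.5·0.9101 + 0.35·0.0899) ≈ 0.9353
After a second stylistic marker='absent': P(author Q) = 0.55·0.9353 / (0.55·0.9353 + 0.7·0.0647) ≈ 0.9191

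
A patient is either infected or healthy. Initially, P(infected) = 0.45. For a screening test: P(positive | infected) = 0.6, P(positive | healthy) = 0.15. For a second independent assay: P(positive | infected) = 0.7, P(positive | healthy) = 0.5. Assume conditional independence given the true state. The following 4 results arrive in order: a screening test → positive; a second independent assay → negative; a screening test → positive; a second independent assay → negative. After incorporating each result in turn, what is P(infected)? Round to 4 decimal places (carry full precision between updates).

After a screening test='positive': P(infected) = 0.6·0.4500 / (0.6·0.4500 + 0.15·0.5500) ≈ 0.7660
After a second independent assay='negative': P(infected) = 0.3·0.7660 / (0.3·0.7660 + 0.5·0.2340) ≈ 0.6626
After a screening test='positive': P(infected) = 0.6·0.6626 / (0.6·0.6626 + 0.15·0.3374) ≈ 0.8871
After a second independent assay='negative': P(infected) = 0.3·0.8871 / (0.3·0.8871 + 0.5·0.1129) ≈ 0.8250

0.8250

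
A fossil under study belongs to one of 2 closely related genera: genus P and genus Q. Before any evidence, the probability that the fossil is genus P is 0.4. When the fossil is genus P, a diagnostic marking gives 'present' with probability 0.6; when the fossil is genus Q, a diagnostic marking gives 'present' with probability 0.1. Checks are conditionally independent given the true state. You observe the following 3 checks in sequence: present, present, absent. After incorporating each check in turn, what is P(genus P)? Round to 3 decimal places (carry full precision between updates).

0.914

After 'present': P(genus P) = 0.6·0.4000 / (0.6·0.4000 + 0.1·0.6000) ≈ 0.8000
After 'present': P(genus P) = 0.6·0.8000 / (0.6·0.8000 + 0.1·0.2000) ≈ 0.9600
After 'absent': P(genus P) = 0.4·0.9600 / (0.4·0.9600 + 0.9·0.0400) ≈ 0.9143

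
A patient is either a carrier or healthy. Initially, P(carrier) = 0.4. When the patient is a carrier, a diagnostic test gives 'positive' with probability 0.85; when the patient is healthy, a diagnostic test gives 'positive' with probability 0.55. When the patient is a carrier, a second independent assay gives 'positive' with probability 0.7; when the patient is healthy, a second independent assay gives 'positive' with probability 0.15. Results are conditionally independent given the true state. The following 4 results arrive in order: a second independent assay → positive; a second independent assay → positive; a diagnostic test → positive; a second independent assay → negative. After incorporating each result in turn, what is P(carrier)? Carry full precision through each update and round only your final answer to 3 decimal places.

0.888

Each posterior becomes the prior for the next update.
After a second independent assay='positive': P(carrier) = 0.7·0.4000 / (0.7·0.4000 + 0.15·0.6000) ≈ 0.7568
After a second independent assay='positive': P(carrier) = 0.7·0.7568 / (0.7·0.7568 + 0.15·0.2432) ≈ 0.9356
After a diagnostic test='positive': P(carrier) = 0.85·0.9356 / (0.85·0.9356 + 0.55·0.0644) ≈ 0.9573
After a second independent assay='negative': P(carrier) = 0.3·0.9573 / (0.3·0.9573 + 0.85·0.0427) ≈ 0.8879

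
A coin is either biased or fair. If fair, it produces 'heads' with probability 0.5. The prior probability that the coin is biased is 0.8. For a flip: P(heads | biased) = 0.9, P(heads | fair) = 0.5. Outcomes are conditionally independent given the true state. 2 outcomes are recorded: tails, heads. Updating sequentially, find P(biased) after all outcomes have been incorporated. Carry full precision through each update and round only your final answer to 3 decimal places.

After 'tails': P(biased) = 0.1·0.8000 / (0.1·0.8000 + 0.5·0.2000) ≈ 0.4444
After 'heads': P(biased) = 0.9·0.4444 / (0.9·0.4444 + 0.5·0.5556) ≈ 0.5902

0.590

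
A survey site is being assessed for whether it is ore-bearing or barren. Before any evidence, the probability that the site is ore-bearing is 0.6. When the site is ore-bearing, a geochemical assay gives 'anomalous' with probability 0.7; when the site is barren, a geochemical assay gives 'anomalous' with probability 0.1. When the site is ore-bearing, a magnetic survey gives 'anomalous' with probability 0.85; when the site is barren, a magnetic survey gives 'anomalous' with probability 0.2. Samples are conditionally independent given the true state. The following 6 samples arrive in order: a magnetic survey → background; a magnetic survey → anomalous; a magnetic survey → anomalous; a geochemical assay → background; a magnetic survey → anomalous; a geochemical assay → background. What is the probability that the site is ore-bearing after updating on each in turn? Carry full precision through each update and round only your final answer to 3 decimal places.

After a magnetic survey='background': P(ore) = 0.15·0.6000 / (0.15·0.6000 + 0.8·0.4000) ≈ 0.2195
After a magnetic survey='anomalous': P(ore) = 0.85·0.2195 / (0.85·0.2195 + 0.2·0.7805) ≈ 0.5445
After a magnetic survey='anomalous': P(ore) = 0.85·0.5445 / (0.85·0.5445 + 0.2·0.4555) ≈ 0.8355
After a geochemical assay='background': P(ore) = 0.3·0.8355 / (0.3·0.8355 + 0.9·0.1645) ≈ 0.6287
After a magnetic survey='anomalous': P(ore) = 0.85·0.6287 / (0.85·0.6287 + 0.2·0.3713) ≈ 0.8780
After a geochemical assay='background': P(ore) = 0.3·0.8780 / (0.3·0.8780 + 0.9·0.1220) ≈ 0.7058

0.706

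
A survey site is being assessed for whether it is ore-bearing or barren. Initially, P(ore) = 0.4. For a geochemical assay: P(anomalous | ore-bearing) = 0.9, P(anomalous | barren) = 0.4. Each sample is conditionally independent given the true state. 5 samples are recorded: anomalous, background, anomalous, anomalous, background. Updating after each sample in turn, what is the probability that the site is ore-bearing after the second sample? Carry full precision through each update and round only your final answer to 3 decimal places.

After 'anomalous': P(ore) = 0.9·0.4000 / (0.9·0.4000 + 0.4·0.6000) ≈ 0.6000
After 'background': P(ore) = 0.1·0.6000 / (0.1·0.6000 + 0.6·0.4000) ≈ 0.2000

0.200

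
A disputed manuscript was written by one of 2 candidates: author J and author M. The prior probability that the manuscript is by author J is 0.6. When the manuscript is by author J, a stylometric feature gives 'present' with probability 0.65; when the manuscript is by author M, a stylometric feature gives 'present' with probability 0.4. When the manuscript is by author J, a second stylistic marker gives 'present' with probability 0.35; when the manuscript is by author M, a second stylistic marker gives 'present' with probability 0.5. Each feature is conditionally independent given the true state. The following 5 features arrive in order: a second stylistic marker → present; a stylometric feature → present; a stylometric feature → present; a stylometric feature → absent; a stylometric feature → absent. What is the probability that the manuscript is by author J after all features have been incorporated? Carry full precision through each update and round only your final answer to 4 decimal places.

After a second stylistic marker='present': P(author J) = 0.35·0.6000 / (0.35·0.6000 + 0.5·0.4000) ≈ 0.5122
After a stylometric feature='present': P(author J) = 0.65·0.5122 / (0.65·0.5122 + 0.4·0.4878) ≈ 0.6305
After a stylometric feature='present': P(author J) = 0.65·0.6305 / (0.65·0.6305 + 0.4·0.3695) ≈ 0.7349
After a stylometric feature='absent': P(author J) = 0.35·0.7349 / (0.35·0.7349 + 0.6·0.2651) ≈ 0.6179
After a stylometric feature='absent': P(author J) = 0.35·0.6179 / (0.35·0.6179 + 0.6·0.3821) ≈ 0.4855

0.4855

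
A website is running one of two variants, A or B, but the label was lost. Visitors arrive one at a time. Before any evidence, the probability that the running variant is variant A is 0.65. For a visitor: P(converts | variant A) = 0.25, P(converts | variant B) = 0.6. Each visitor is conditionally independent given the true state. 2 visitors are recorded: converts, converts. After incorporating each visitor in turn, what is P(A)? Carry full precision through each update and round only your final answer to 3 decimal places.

After 'converts': P(A) = 0.25·0.6500 / (0.25·0.6500 + 0.6·0.3500) ≈ 0.4362
After 'converts': P(A) = 0.25·0.4362 / (0.25·0.4362 + 0.6·0.5638) ≈ 0.2438

0.244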